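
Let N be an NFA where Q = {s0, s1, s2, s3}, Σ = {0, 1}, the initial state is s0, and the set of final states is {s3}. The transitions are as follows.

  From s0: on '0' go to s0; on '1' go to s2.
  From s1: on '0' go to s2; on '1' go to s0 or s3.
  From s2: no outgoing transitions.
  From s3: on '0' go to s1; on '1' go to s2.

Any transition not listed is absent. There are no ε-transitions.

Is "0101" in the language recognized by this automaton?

Start in {s0}.
Read '0': s0→{s0}; now {s0}.
Read '1': s0→{s2}; now {s2}.
Read '0': s2→∅; now ∅.
The set is empty and remains empty for the remaining 1 symbol.
The final set ∅ contains no accepting state.

No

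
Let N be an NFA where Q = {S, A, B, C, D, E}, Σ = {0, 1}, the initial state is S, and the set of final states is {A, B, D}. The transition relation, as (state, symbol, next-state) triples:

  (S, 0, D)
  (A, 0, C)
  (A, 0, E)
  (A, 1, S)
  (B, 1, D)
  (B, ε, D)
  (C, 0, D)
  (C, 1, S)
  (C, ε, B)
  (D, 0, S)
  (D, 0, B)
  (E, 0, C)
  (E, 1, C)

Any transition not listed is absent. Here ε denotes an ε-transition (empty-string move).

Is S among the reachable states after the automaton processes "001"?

Start in {S}.
Read '0': {S} → {D}.
Read '0': {D} → {S, B, D}.
Read '1': {S, B, D} → {D}.
State S is not in {D}.

No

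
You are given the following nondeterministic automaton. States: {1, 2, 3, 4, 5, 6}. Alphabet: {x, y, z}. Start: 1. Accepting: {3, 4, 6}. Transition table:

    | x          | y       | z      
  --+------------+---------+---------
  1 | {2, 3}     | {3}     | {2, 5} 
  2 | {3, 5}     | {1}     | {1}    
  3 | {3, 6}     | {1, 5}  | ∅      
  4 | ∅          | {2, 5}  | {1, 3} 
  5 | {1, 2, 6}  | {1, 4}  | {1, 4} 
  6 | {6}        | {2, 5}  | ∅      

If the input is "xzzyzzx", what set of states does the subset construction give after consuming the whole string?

Start in {1}.
Read 'x': {1} → {2, 3}.
Read 'z': {2, 3} → {1}.
Read 'z': {1} → {2, 5}.
Read 'y': {2, 5} → {1, 4}.
Read 'z': {1, 4} → {1, 2, 3, 5}.
Read 'z': {1, 2, 3, 5} → {1, 2, 4, 5}.
Read 'x': {1, 2, 4, 5} → {1, 2, 3, 5, 6}.

{1, 2, 3, 5, 6}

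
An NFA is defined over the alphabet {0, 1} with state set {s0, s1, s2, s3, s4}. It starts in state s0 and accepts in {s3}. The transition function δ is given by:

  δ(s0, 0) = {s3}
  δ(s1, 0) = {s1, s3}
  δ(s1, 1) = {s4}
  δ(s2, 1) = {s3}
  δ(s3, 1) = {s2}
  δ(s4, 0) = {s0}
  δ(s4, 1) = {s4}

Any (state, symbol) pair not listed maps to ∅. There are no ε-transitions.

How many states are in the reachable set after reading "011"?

Start in {s0}.
Read '0': {s0} → {s3}.
Read '1': {s3} → {s2}.
Read '1': {s2} → {s3}.
That set has 1 state.

1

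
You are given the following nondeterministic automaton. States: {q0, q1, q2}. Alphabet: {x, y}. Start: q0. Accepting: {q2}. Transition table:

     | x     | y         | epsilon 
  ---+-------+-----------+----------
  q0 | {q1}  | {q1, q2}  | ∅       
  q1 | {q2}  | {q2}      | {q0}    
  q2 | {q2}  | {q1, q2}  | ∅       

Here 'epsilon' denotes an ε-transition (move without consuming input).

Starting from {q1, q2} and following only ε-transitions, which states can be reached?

{q0, q1, q2}

Begin with {q1, q2}.
ε-move q1 → q0; add q0.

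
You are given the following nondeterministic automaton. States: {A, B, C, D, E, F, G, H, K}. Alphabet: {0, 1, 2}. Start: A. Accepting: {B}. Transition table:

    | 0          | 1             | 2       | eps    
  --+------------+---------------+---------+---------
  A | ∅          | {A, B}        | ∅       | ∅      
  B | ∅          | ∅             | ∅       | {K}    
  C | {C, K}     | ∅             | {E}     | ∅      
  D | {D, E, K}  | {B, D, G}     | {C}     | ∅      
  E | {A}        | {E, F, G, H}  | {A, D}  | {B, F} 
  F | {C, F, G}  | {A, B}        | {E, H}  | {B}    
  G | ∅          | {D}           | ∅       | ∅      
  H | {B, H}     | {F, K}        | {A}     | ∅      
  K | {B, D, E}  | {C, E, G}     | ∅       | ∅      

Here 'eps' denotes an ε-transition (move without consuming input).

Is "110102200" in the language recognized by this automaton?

Yes

Start in {A}.
Read '1': {A} → {A, B, K}.
Read '1': {A, B, K} → {A, B, C, E, F, G, K}.
Read '0': {A, B, C, E, F, G, K} → {A, B, C, D, E, F, G, K}.
Read '1': {A, B, C, D, E, F, G, K} → {A, B, C, D, E, F, G, H, K}.
Read '0': {A, B, C, D, E, F, G, H, K} → {A, B, C, D, E, F, G, H, K}.
Read '2': {A, B, C, D, E, F, G, H, K} → {A, B, C, D, E, F, H, K}.
Read '2': {A, B, C, D, E, F, H, K} → {A, B, C, D, E, F, H, K}.
Read '0': {A, B, C, D, E, F, H, K} → {A, B, C, D, E, F, G, H, K}.
Read '0': {A, B, C, D, E, F, G, H, K} → {A, B, C, D, E, F, G, H, K}.
The final set {A, B, C, D, E, F, G, H, K} contains the accepting state B.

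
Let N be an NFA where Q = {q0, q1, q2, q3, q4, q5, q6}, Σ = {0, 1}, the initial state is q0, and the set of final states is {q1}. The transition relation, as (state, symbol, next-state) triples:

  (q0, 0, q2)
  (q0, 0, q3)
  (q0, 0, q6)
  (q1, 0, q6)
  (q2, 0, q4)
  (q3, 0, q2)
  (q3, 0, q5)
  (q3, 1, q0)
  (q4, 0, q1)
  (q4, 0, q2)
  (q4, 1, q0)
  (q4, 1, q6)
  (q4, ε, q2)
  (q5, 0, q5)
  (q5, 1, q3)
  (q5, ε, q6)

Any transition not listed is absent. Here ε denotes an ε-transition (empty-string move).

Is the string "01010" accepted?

No

Start in {q0}.
Read '0': {q0} → {q2, q3, q6}.
Read '1': {q2, q3, q6} → {q0}.
Read '0': {q0} → {q2, q3, q6}.
Read '1': {q2, q3, q6} → {q0}.
Read '0': {q0} → {q2, q3, q6}.
The final set {q2, q3, q6} contains no accepting state.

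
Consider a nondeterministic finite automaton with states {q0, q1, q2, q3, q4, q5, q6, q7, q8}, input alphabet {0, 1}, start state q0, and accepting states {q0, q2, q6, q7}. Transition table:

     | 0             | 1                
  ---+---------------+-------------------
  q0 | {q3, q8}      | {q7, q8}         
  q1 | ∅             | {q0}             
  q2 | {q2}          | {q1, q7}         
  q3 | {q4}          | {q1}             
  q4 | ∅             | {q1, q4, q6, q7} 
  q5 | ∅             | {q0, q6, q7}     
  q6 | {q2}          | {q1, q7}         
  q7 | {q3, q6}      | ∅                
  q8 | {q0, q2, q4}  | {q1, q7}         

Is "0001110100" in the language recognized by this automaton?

Start in {q0}.
Read '0': q0→{q3, q8}; now {q3, q8}.
Read '0': q3→{q4}, q8→{q0, q2, q4}; now {q0, q2, q4}.
Read '0': q0→{q3, q8}, q2→{q2}, q4→∅; now {q2, q3, q8}.
Read '1': q2→{q1, q7}, q3→{q1}, q8→{q1, q7}; now {q1, q7}.
Read '1': q1→{q0}, q7→∅; now {q0}.
Read '1': q0→{q7, q8}; now {q7, q8}.
Read '0': q7→{q3, q6}, q8→{q0, q2, q4}; now {q0, q2, q3, q4, q6}.
Read '1': q0→{q7, q8}, q2→{q1, q7}, q3→{q1}, q4→{q1, q4, q6, q7}, q6→{q1, q7}; now {q1, q4, q6, q7, q8}.
Read '0': q1→∅, q4→∅, q6→{q2}, q7→{q3, q6}, q8→{q0, q2, q4}; now {q0, q2, q3, q4, q6}.
Read '0': q0→{q3, q8}, q2→{q2}, q3→{q4}, q4→∅, q6→{q2}; now {q2, q3, q4, q8}.
The final set {q2, q3, q4, q8} contains the accepting state q2.

Yes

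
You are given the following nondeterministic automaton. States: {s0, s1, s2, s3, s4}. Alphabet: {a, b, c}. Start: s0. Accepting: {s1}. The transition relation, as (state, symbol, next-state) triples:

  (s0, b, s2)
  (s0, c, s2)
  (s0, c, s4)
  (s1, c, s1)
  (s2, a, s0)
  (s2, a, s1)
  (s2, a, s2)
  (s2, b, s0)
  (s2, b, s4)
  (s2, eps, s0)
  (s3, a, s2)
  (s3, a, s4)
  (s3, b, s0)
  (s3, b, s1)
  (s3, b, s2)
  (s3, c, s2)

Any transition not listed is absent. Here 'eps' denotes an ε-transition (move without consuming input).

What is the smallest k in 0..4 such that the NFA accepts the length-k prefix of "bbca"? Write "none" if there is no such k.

4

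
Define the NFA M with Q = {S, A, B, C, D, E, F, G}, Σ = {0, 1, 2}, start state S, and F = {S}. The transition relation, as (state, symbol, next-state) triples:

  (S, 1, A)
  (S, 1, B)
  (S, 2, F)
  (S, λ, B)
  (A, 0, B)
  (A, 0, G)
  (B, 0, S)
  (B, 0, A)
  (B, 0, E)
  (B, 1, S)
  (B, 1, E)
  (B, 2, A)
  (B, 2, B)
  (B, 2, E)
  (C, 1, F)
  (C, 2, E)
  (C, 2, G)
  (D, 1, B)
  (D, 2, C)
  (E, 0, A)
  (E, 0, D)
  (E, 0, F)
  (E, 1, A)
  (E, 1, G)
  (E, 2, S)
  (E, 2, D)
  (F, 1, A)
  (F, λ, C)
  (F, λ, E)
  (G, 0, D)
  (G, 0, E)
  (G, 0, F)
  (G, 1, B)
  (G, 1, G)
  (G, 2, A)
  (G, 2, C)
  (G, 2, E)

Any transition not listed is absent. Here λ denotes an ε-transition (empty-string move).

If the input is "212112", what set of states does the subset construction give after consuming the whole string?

{S, A, B, C, D, E, F, G}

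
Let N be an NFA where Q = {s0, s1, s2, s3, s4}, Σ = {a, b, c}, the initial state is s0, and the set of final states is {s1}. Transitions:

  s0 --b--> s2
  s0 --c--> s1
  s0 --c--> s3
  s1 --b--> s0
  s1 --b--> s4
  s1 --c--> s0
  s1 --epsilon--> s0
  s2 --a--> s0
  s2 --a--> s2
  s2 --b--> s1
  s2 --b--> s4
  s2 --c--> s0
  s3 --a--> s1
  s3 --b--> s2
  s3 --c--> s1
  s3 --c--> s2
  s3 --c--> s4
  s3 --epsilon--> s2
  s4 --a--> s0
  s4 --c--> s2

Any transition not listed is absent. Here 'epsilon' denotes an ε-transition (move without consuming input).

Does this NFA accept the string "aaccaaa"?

No

Start in {s0}.
Read 'a': s0→∅; now ∅.
The set is empty and remains empty for the remaining 6 symbols.
The final set ∅ contains no accepting state.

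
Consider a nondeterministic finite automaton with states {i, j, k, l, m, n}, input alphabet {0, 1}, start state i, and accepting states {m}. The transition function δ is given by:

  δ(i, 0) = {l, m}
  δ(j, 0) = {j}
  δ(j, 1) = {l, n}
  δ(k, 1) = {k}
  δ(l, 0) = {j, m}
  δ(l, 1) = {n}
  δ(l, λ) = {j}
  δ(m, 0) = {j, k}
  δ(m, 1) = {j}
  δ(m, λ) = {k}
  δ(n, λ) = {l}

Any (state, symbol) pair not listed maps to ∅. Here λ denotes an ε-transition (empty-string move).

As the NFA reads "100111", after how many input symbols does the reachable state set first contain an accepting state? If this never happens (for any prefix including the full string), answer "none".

Start in {i}.
Read '1': {i} → ∅.
The set is empty and remains empty for the remaining 5 symbols.
No reachable set along the way intersects F.

none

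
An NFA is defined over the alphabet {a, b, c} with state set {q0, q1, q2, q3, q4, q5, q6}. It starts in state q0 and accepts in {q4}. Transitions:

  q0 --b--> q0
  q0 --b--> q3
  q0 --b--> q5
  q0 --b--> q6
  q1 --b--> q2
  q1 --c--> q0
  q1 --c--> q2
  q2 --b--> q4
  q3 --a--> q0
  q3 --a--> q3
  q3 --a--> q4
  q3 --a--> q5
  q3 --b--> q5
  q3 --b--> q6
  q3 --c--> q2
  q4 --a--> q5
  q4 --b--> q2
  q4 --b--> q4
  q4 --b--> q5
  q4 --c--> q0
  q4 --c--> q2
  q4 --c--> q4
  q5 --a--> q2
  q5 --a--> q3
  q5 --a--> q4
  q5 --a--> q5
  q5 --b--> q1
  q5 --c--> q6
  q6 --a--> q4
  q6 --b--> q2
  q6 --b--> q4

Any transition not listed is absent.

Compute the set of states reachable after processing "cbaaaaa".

∅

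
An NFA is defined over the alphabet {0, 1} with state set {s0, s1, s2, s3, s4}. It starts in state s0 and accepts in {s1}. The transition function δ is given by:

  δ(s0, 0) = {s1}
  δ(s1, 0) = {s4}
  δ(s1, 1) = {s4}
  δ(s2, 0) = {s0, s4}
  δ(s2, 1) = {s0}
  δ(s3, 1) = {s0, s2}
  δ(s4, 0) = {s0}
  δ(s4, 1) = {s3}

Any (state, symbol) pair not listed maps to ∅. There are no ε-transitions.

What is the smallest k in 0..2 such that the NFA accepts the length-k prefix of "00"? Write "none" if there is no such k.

Start in {s0}.
Read '0': {s0} → {s1}.
None of the earlier sets intersect F, but {s1} does.

1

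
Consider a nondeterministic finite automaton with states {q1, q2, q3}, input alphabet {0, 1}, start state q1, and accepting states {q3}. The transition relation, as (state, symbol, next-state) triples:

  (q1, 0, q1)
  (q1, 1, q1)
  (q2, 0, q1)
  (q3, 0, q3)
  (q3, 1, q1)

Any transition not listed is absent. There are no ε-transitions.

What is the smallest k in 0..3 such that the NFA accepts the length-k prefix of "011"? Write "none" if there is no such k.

Start in {q1}.
Read '0': q1→{q1}; now {q1}.
Read '1': q1→{q1}; now {q1}.
Read '1': q1→{q1}; now {q1}.
No reachable set along the way intersects F.

none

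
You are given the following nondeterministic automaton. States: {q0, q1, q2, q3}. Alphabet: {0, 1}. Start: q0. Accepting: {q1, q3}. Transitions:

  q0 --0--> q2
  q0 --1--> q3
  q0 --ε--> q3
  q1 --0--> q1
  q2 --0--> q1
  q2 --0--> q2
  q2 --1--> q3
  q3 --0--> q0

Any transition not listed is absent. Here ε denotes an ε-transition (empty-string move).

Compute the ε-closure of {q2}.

Begin with {q2}.
No ε-moves leave this set, so the closure equals the set itself.

{q2}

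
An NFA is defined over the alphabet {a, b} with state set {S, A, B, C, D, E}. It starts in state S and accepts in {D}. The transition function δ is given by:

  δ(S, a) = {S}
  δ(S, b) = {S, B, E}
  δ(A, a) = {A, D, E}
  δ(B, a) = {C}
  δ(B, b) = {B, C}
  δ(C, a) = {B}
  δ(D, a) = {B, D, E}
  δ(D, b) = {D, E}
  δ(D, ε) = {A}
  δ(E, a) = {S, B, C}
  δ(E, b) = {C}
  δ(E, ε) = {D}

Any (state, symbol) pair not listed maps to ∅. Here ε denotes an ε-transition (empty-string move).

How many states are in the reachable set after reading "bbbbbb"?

6

Start in {S}.
Read 'b': S→{S, B, E}; union {S, B, E}; ε-closure = {S, A, B, D, E}.
Read 'b': S→{S, B, E}, A→∅, B→{B, C}, D→{D, E}, E→{C}; union {S, B, C, D, E}; ε-closure = {S, A, B, C, D, E}.
Read 'b': S→{S, B, E}, A→∅, B→{B, C}, C→∅, D→{D, E}, E→{C}; union {S, B, C, D, E}; ε-closure = {S, A, B, C, D, E}.
Read 'b': S→{S, B, E}, A→∅, B→{B, C}, C→∅, D→{D, E}, E→{C}; union {S, B, C, D, E}; ε-closure = {S, A, B, C, D, E}.
Read 'b': S→{S, B, E}, A→∅, B→{B, C}, C→∅, D→{D, E}, E→{C}; union {S, B, C, D, E}; ε-closure = {S, A, B, C, D, E}.
Read 'b': S→{S, B, E}, A→∅, B→{B, C}, C→∅, D→{D, E}, E→{C}; union {S, B, C, D, E}; ε-closure = {S, A, B, C, D, E}.
That set has 6 states.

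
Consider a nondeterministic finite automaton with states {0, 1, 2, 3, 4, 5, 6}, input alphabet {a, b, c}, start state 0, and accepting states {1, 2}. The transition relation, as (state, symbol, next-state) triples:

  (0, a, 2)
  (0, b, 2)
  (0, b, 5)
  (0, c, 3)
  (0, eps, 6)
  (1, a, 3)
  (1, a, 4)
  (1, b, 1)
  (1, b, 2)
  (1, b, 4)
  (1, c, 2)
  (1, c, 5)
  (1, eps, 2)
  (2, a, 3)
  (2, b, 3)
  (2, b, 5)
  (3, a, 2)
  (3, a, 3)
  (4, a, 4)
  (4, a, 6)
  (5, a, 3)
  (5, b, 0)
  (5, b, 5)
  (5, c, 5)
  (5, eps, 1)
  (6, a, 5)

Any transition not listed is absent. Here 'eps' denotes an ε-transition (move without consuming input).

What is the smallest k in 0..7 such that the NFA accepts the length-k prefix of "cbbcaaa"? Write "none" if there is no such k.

none

Start: ε-closure({0}) = {0, 6}.
Read 'c': 0→{3}, 6→∅; now {3}.
Read 'b': 3→∅; now ∅.
The set is empty and remains empty for the remaining 5 symbols.
No reachable set along the way intersects F.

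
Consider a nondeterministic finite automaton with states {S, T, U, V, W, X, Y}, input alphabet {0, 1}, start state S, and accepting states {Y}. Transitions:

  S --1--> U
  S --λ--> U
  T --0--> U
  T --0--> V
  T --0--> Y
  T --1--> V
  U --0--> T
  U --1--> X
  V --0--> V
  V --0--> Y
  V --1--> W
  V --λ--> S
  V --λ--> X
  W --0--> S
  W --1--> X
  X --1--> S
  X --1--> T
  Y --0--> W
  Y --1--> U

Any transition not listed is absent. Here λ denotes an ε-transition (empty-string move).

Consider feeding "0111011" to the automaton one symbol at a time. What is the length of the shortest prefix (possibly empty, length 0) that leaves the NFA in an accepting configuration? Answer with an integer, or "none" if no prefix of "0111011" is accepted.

5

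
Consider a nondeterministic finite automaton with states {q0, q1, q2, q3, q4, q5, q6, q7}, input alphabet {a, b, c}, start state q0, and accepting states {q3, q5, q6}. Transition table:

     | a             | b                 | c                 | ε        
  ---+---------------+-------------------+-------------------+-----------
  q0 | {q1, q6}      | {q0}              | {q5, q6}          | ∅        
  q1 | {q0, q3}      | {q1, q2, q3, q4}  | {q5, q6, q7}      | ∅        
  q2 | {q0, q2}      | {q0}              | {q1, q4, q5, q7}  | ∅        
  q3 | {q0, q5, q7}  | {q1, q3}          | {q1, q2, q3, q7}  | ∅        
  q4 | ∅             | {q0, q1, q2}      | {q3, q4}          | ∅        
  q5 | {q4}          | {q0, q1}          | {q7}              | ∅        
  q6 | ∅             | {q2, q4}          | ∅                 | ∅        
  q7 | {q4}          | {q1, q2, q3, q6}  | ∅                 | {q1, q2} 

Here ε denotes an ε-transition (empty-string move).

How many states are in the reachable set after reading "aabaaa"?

8

Start in {q0}.
Read 'a': {q0} → {q1, q6}.
Read 'a': {q1, q6} → {q0, q3}.
Read 'b': {q0, q3} → {q0, q1, q3}.
Read 'a': {q0, q1, q3} → {q0, q1, q2, q3, q5, q6, q7}.
Read 'a': {q0, q1, q2, q3, q5, q6, q7} → {q0, q1, q2, q3, q4, q5, q6, q7}.
Read 'a': {q0, q1, q2, q3, q4, q5, q6, q7} → {q0, q1, q2, q3, q4, q5, q6, q7}.
That set has 8 states.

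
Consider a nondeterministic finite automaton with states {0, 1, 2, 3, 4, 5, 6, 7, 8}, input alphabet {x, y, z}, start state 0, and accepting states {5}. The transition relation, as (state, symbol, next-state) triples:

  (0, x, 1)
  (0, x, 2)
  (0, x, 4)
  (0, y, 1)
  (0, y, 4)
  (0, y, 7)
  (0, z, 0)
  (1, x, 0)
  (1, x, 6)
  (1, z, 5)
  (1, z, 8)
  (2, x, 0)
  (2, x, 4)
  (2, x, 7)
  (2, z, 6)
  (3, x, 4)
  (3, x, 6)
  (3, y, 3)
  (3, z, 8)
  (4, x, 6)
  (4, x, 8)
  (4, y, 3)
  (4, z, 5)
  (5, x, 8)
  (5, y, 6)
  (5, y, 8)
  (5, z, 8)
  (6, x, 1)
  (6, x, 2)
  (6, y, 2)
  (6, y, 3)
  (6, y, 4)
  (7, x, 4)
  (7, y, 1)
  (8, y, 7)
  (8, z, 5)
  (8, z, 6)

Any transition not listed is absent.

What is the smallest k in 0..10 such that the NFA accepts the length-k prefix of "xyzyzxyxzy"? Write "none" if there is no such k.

Start in {0}.
Read 'x': {0} → {1, 2, 4}.
Read 'y': {1, 2, 4} → {3}.
Read 'z': {3} → {8}.
Read 'y': {8} → {7}.
Read 'z': {7} → ∅.
The set is empty and remains empty for the remaining 5 symbols.
No reachable set along the way intersects F.

none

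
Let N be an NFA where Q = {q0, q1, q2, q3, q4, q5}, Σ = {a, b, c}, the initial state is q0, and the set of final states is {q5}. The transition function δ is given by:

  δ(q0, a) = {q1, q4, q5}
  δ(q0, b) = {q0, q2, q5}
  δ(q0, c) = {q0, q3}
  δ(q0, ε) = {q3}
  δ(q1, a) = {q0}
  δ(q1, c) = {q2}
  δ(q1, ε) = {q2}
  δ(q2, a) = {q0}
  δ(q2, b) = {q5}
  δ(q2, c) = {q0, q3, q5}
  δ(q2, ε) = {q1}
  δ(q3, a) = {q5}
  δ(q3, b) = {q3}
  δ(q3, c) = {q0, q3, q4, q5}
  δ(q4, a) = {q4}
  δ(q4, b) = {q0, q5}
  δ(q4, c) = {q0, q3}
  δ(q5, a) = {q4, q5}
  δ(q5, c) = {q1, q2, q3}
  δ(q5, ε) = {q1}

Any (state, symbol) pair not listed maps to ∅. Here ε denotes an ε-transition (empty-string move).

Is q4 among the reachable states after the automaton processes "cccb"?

Start: ε-closure({q0}) = {q0, q3}.
Read 'c': q0→{q0, q3}, q3→{q0, q3, q4, q5}; union {q0, q3, q4, q5}; ε-closure = {q0, q1, q2, q3, q4, q5}.
Read 'c': q0→{q0, q3}, q1→{q2}, q2→{q0, q3, q5}, q3→{q0, q3, q4, q5}, q4→{q0, q3}, q5→{q1, q2, q3}; now {q0, q1, q2, q3, q4, q5}.
Read 'c': q0→{q0, q3}, q1→{q2}, q2→{q0, q3, q5}, q3→{q0, q3, q4, q5}, q4→{q0, q3}, q5→{q1, q2, q3}; now {q0, q1, q2, q3, q4, q5}.
Read 'b': q0→{q0, q2, q5}, q1→∅, q2→{q5}, q3→{q3}, q4→{q0, q5}, q5→∅; union {q0, q2, q3, q5}; ε-closure = {q0, q1, q2, q3, q5}.
State q4 is not in {q0, q1, q2, q3, q5}.

No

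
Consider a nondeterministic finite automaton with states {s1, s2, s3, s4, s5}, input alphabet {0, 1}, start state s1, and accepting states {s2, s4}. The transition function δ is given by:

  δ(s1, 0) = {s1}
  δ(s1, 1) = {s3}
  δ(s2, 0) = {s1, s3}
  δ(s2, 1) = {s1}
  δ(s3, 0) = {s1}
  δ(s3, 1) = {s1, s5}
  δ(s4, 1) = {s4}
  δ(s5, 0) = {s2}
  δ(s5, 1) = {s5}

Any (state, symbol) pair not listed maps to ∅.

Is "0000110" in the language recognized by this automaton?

Start in {s1}.
Read '0': {s1} → {s1}.
Read '0': {s1} → {s1}.
Read '0': {s1} → {s1}.
Read '0': {s1} → {s1}.
Read '1': {s1} → {s3}.
Read '1': {s3} → {s1, s5}.
Read '0': {s1, s5} → {s1, s2}.
The final set {s1, s2} contains the accepting state s2.

Yes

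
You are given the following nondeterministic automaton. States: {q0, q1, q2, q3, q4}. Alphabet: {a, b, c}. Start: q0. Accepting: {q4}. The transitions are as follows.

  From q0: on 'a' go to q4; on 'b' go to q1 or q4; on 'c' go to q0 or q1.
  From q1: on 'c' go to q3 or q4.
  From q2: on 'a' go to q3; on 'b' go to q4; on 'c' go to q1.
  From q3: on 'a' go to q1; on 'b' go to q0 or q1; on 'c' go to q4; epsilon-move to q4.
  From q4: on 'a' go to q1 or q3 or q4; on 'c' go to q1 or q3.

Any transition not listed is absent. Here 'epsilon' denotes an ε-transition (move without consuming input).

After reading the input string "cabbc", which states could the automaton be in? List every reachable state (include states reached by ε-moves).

Start in {q0}.
Read 'c': q0→{q0, q1}; now {q0, q1}.
Read 'a': q0→{q4}, q1→∅; now {q4}.
Read 'b': q4→∅; now ∅.
The set is empty and remains empty for the remaining 2 symbols.

∅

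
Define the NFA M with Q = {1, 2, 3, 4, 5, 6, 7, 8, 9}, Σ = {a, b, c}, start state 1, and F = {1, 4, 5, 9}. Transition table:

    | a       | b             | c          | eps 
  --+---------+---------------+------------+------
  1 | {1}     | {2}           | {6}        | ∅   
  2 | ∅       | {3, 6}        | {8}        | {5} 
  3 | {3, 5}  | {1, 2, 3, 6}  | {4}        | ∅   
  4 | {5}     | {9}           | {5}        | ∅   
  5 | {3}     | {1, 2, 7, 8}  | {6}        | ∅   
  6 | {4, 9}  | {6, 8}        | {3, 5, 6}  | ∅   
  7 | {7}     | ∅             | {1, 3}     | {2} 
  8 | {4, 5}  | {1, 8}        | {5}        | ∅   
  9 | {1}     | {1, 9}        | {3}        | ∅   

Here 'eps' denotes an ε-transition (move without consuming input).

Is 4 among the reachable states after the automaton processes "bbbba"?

Start in {1}.
Read 'b': 1→{2}; union {2}; ε-closure = {2, 5}.
Read 'b': 2→{3, 6}, 5→{1, 2, 7, 8}; union {1, 2, 3, 6, 7, 8}; ε-closure = {1, 2, 3, 5, 6, 7, 8}.
Read 'b': 1→{2}, 2→{3, 6}, 3→{1, 2, 3, 6}, 5→{1, 2, 7, 8}, 6→{6, 8}, 7→∅, 8→{1, 8}; union {1, 2, 3, 6, 7, 8}; ε-closure = {1, 2, 3, 5, 6, 7, 8}.
Read 'b': 1→{2}, 2→{3, 6}, 3→{1, 2, 3, 6}, 5→{1, 2, 7, 8}, 6→{6, 8}, 7→∅, 8→{1, 8}; union {1, 2, 3, 6, 7, 8}; ε-closure = {1, 2, 3, 5, 6, 7, 8}.
Read 'a': 1→{1}, 2→∅, 3→{3, 5}, 5→{3}, 6→{4, 9}, 7→{7}, 8→{4, 5}; union {1, 3, 4, 5, 7, 9}; ε-closure = {1, 2, 3, 4, 5, 7, 9}.
State 4 is in {1, 2, 3, 4, 5, 7, 9}.

Yes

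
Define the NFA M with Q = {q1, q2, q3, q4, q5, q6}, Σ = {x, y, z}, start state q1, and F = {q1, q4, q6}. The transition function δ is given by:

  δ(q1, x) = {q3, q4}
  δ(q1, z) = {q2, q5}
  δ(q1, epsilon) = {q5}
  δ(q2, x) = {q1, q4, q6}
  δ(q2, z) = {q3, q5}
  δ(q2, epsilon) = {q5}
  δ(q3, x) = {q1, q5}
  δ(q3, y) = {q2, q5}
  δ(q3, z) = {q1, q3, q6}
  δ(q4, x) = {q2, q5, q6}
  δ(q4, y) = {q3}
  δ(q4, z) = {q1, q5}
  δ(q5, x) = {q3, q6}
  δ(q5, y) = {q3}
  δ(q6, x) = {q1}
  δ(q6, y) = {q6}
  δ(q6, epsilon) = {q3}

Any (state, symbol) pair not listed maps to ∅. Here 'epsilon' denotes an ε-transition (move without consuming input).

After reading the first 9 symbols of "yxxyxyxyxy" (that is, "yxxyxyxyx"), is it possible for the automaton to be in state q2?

Start: ε-closure({q1}) = {q1, q5}.
Read 'y': {q1, q5} → {q3}.
Read 'x': {q3} → {q1, q5}.
Read 'x': {q1, q5} → {q3, q4, q6}.
Read 'y': {q3, q4, q6} → {q2, q3, q5, q6}.
Read 'x': {q2, q3, q5, q6} → {q1, q3, q4, q5, q6}.
Read 'y': {q1, q3, q4, q5, q6} → {q2, q3, q5, q6}.
Read 'x': {q2, q3, q5, q6} → {q1, q3, q4, q5, q6}.
Read 'y': {q1, q3, q4, q5, q6} → {q2, q3, q5, q6}.
Read 'x': {q2, q3, q5, q6} → {q1, q3, q4, q5, q6}.
State q2 is not in {q1, q3, q4, q5, q6}.

No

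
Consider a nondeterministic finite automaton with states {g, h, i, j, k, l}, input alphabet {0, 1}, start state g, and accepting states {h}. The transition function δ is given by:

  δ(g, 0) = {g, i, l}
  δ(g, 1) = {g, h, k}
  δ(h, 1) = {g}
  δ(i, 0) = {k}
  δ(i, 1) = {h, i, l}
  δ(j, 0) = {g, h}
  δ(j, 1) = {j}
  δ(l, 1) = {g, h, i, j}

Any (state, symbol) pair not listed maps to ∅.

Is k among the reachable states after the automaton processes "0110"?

Start in {g}.
Read '0': {g} → {g, i, l}.
Read '1': {g, i, l} → {g, h, i, j, k, l}.
Read '1': {g, h, i, j, k, l} → {g, h, i, j, k, l}.
Read '0': {g, h, i, j, k, l} → {g, h, i, k, l}.
State k is in {g, h, i, k, l}.

Yes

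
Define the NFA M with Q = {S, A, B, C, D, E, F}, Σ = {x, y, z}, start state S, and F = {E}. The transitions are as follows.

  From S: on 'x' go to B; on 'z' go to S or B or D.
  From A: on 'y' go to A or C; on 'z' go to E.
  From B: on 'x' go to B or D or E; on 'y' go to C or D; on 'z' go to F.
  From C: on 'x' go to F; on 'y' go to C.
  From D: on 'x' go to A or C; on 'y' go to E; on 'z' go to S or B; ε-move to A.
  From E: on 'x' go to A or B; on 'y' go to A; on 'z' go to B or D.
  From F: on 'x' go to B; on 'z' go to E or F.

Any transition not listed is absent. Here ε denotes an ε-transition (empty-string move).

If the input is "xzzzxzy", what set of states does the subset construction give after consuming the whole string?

{A, C, D, E}

Start in {S}.
Read 'x': {S} → {B}.
Read 'z': {B} → {F}.
Read 'z': {F} → {E, F}.
Read 'z': {E, F} → {A, B, D, E, F}.
Read 'x': {A, B, D, E, F} → {A, B, C, D, E}.
Read 'z': {A, B, C, D, E} → {S, A, B, D, E, F}.
Read 'y': {S, A, B, D, E, F} → {A, C, D, E}.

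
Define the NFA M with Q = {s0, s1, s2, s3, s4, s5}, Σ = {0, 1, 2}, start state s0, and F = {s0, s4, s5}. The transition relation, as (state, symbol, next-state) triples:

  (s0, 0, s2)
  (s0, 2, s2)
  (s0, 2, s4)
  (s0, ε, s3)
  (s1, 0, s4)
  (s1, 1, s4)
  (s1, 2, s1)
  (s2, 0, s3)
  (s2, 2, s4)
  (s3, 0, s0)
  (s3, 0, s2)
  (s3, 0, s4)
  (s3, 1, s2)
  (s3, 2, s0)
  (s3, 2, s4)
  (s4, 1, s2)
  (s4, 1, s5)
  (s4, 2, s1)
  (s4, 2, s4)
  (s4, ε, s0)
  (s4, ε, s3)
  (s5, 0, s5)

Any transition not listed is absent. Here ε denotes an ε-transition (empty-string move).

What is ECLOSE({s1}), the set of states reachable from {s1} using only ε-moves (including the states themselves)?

Begin with {s1}.
No ε-moves leave this set, so the closure equals the set itself.

{s1}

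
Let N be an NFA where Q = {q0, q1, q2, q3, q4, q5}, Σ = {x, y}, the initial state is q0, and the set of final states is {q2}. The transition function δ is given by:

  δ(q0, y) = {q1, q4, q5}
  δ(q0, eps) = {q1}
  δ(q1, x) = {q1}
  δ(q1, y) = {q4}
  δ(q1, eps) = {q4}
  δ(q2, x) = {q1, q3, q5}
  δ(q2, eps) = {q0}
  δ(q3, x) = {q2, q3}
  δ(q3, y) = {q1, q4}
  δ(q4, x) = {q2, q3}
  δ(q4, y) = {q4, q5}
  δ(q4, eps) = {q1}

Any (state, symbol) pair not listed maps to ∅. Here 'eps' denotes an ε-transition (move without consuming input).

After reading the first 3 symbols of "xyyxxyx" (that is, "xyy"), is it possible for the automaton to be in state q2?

Start: ε-closure({q0}) = {q0, q1, q4}.
Read 'x': q0→∅, q1→{q1}, q4→{q2, q3}; union {q1, q2, q3}; ε-closure = {q0, q1, q2, q3, q4}.
Read 'y': q0→{q1, q4, q5}, q1→{q4}, q2→∅, q3→{q1, q4}, q4→{q4, q5}; now {q1, q4, q5}.
Read 'y': q1→{q4}, q4→{q4, q5}, q5→∅; union {q4, q5}; ε-closure = {q1, q4, q5}.
State q2 is not in {q1, q4, q5}.

No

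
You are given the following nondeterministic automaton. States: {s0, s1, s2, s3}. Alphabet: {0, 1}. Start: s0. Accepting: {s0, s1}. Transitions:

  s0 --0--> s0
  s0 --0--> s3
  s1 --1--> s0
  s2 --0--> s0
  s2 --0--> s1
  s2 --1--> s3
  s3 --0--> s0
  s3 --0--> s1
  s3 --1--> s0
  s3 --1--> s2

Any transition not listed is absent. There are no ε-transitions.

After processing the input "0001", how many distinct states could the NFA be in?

2

Start in {s0}.
Read '0': {s0} → {s0, s3}.
Read '0': {s0, s3} → {s0, s1, s3}.
Read '0': {s0, s1, s3} → {s0, s1, s3}.
Read '1': {s0, s1, s3} → {s0, s2}.
That set has 2 states.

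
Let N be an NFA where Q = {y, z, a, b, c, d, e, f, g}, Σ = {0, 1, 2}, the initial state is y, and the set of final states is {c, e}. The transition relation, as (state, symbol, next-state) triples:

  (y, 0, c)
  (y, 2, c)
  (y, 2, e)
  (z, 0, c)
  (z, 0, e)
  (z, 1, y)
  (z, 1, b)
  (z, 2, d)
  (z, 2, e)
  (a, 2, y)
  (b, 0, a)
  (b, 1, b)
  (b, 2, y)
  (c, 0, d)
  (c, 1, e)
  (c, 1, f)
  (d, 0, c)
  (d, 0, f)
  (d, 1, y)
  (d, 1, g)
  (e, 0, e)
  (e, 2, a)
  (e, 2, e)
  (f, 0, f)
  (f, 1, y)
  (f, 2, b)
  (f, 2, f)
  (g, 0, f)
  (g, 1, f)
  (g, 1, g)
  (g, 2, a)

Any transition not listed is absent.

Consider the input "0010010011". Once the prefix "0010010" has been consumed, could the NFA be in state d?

No

Start in {y}.
Read '0': y→{c}; now {c}.
Read '0': c→{d}; now {d}.
Read '1': d→{y, g}; now {y, g}.
Read '0': y→{c}, g→{f}; now {c, f}.
Read '0': c→{d}, f→{f}; now {d, f}.
Read '1': d→{y, g}, f→{y}; now {y, g}.
Read '0': y→{c}, g→{f}; now {c, f}.
State d is not in {c, f}.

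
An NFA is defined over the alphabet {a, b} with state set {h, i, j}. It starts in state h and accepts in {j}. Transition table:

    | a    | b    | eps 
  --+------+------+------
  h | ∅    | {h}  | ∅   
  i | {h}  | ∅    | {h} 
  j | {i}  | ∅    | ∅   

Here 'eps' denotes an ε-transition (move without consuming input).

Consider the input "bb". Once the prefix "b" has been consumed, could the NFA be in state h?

Yes

Start in {h}.
Read 'b': {h} → {h}.
State h is in {h}.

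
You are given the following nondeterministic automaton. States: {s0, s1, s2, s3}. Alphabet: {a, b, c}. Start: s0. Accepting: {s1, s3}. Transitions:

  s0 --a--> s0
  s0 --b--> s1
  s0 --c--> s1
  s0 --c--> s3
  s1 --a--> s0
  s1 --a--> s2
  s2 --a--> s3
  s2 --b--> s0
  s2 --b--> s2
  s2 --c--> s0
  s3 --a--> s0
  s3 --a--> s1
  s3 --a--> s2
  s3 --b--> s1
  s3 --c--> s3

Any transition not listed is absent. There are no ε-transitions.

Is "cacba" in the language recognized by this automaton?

No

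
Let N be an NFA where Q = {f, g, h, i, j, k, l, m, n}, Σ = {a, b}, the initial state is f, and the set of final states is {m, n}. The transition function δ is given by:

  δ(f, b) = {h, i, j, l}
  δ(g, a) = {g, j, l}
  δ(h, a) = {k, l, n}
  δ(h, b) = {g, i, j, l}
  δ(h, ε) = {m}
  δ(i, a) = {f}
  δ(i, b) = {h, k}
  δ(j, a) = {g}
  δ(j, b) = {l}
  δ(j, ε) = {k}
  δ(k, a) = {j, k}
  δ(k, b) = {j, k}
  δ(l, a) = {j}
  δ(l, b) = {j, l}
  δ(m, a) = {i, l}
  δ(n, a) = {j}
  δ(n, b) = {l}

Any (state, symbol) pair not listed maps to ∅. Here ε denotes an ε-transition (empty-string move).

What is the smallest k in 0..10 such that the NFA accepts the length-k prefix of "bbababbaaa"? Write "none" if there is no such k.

Start in {f}.
Read 'b': {f} → {h, i, j, k, l, m}.
None of the earlier sets intersect F, but {h, i, j, k, l, m} does.

1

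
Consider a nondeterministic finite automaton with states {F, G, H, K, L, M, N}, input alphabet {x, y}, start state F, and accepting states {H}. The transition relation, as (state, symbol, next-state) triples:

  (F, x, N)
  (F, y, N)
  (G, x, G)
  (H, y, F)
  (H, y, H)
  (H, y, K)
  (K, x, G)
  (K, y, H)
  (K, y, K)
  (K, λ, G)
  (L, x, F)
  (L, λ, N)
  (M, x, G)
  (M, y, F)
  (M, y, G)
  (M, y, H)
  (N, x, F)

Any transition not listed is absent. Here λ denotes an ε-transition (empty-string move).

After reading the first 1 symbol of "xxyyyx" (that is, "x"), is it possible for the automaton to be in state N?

Start in {F}.
Read 'x': F→{N}; now {N}.
State N is in {N}.

Yes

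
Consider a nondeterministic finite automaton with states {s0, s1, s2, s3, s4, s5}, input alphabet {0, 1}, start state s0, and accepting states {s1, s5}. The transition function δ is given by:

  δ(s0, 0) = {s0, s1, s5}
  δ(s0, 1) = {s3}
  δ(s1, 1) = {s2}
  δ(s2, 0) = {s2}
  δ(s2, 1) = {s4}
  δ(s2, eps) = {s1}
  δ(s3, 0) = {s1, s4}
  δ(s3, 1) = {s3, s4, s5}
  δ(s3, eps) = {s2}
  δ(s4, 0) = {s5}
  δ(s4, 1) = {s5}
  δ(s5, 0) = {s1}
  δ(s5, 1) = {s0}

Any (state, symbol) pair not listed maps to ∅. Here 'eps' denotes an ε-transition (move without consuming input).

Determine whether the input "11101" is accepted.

Yes

Start in {s0}.
Read '1': s0→{s3}; union {s3}; ε-closure = {s1, s2, s3}.
Read '1': s1→{s2}, s2→{s4}, s3→{s3, s4, s5}; union {s2, s3, s4, s5}; ε-closure = {s1, s2, s3, s4, s5}.
Read '1': s1→{s2}, s2→{s4}, s3→{s3, s4, s5}, s4→{s5}, s5→{s0}; union {s0, s2, s3, s4, s5}; ε-closure = {s0, s1, s2, s3, s4, s5}.
Read '0': s0→{s0, s1, s5}, s1→∅, s2→{s2}, s3→{s1, s4}, s4→{s5}, s5→{s1}; now {s0, s1, s2, s4, s5}.
Read '1': s0→{s3}, s1→{s2}, s2→{s4}, s4→{s5}, s5→{s0}; union {s0, s2, s3, s4, s5}; ε-closure = {s0, s1, s2, s3, s4, s5}.
The final set {s0, s1, s2, s3, s4, s5} contains the accepting states s1, s5.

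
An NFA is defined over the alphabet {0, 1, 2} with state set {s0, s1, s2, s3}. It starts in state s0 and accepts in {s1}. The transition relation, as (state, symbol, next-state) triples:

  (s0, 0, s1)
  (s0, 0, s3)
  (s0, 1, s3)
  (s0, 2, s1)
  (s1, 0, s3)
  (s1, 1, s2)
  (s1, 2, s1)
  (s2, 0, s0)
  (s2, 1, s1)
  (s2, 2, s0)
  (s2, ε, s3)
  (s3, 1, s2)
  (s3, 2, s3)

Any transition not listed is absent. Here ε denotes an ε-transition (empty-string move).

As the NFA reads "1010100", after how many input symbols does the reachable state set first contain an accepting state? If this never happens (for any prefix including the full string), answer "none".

Start in {s0}.
Read '1': s0→{s3}; now {s3}.
Read '0': s3→∅; now ∅.
The set is empty and remains empty for the remaining 5 symbols.
No reachable set along the way intersects F.

none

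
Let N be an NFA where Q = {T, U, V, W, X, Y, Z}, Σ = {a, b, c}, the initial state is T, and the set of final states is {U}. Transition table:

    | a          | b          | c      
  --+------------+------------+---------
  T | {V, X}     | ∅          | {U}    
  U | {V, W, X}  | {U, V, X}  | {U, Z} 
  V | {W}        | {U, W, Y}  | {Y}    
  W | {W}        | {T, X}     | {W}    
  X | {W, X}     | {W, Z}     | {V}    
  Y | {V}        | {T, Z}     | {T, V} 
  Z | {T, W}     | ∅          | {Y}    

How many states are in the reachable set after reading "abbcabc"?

Start in {T}.
Read 'a': T→{V, X}; now {V, X}.
Read 'b': V→{U, W, Y}, X→{W, Z}; now {U, W, Y, Z}.
Read 'b': U→{U, V, X}, W→{T, X}, Y→{T, Z}, Z→∅; now {T, U, V, X, Z}.
Read 'c': T→{U}, U→{U, Z}, V→{Y}, X→{V}, Z→{Y}; now {U, V, Y, Z}.
Read 'a': U→{V, W, X}, V→{W}, Y→{V}, Z→{T, W}; now {T, V, W, X}.
Read 'b': T→∅, V→{U, W, Y}, W→{T, X}, X→{W, Z}; now {T, U, W, X, Y, Z}.
Read 'c': T→{U}, U→{U, Z}, W→{W}, X→{V}, Y→{T, V}, Z→{Y}; now {T, U, V, W, Y, Z}.
That set has 6 states.

6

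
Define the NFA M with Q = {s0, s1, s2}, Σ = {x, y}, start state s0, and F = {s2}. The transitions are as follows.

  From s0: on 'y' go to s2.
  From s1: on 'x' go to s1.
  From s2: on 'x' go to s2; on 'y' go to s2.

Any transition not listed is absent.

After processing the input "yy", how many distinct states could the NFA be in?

Start in {s0}.
Read 'y': s0→{s2}; now {s2}.
Read 'y': s2→{s2}; now {s2}.
That set has 1 state.

1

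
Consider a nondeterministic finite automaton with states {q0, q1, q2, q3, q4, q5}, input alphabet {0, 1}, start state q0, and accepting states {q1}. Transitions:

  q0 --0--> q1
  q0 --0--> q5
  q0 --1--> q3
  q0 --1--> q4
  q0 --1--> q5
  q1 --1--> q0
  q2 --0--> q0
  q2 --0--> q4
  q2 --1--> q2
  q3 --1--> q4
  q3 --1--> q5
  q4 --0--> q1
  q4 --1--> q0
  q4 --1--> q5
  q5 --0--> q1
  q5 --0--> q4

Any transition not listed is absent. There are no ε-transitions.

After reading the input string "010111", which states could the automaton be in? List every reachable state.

{q0, q4, q5}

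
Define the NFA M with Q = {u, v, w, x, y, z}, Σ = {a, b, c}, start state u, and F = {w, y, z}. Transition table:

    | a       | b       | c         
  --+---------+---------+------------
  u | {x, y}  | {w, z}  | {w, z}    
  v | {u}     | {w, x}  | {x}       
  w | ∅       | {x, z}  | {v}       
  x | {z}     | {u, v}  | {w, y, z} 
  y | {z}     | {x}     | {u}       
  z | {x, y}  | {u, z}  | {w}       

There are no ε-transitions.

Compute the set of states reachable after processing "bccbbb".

Start in {u}.
Read 'b': {u} → {w, z}.
Read 'c': {w, z} → {v, w}.
Read 'c': {v, w} → {v, x}.
Read 'b': {v, x} → {u, v, w, x}.
Read 'b': {u, v, w, x} → {u, v, w, x, z}.
Read 'b': {u, v, w, x, z} → {u, v, w, x, z}.

{u, v, w, x, z}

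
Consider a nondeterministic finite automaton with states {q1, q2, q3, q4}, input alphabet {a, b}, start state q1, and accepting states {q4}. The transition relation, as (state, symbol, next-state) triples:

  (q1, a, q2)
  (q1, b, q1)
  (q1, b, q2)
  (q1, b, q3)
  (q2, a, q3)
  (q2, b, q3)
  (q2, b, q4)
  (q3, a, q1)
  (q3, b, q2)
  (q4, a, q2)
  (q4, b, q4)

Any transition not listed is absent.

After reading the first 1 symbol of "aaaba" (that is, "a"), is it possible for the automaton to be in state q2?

Start in {q1}.
Read 'a': q1→{q2}; now {q2}.
State q2 is in {q2}.

Yes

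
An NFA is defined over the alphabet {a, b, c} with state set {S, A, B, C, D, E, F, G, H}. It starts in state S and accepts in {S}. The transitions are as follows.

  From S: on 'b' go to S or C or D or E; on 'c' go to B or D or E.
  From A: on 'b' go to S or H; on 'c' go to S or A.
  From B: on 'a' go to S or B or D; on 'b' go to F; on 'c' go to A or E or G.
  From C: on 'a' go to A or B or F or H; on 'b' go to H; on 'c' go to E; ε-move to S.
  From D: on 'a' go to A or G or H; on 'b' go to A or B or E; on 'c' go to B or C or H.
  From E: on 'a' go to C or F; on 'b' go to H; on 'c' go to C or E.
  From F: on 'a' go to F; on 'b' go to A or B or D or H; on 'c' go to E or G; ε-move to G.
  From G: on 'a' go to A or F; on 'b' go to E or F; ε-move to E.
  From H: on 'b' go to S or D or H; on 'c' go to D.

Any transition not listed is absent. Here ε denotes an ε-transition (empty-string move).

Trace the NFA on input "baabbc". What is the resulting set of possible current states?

Start in {S}.
Read 'b': {S} → {S, C, D, E}.
Read 'a': {S, C, D, E} → {S, A, B, C, E, F, G, H}.
Read 'a': {S, A, B, C, E, F, G, H} → {S, A, B, C, D, E, F, G, H}.
Read 'b': {S, A, B, C, D, E, F, G, H} → {S, A, B, C, D, E, F, G, H}.
Read 'b': {S, A, B, C, D, E, F, G, H} → {S, A, B, C, D, E, F, G, H}.
Read 'c': {S, A, B, C, D, E, F, G, H} → {S, A, B, C, D, E, G, H}.

{S, A, B, C, D, E, G, H}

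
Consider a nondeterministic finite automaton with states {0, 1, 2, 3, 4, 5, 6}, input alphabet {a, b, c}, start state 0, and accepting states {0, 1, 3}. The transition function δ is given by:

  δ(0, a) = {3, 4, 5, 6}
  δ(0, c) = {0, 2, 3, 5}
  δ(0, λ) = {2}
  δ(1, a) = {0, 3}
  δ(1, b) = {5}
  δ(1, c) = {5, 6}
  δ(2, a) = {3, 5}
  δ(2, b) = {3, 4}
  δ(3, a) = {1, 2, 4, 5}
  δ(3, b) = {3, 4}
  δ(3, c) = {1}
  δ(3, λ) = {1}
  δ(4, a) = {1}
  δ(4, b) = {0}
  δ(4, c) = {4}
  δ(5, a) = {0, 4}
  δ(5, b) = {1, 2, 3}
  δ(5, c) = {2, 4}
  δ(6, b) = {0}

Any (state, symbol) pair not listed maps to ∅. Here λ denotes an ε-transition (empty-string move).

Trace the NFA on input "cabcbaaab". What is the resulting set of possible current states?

Start: ε-closure({0}) = {0, 2}.
Read 'c': 0→{0, 2, 3, 5}, 2→∅; union {0, 2, 3, 5}; ε-closure = {0, 1, 2, 3, 5}.
Read 'a': 0→{3, 4, 5, 6}, 1→{0, 3}, 2→{3, 5}, 3→{1, 2, 4, 5}, 5→{0, 4}; now {0, 1, 2, 3, 4, 5, 6}.
Read 'b': 0→∅, 1→{5}, 2→{3, 4}, 3→{3, 4}, 4→{0}, 5→{1, 2, 3}, 6→{0}; now {0, 1, 2, 3, 4, 5}.
Read 'c': 0→{0, 2, 3, 5}, 1→{5, 6}, 2→∅, 3→{1}, 4→{4}, 5→{2, 4}; now {0, 1, 2, 3, 4, 5, 6}.
Read 'b': 0→∅, 1→{5}, 2→{3, 4}, 3→{3, 4}, 4→{0}, 5→{1, 2, 3}, 6→{0}; now {0, 1, 2, 3, 4, 5}.
Read 'a': 0→{3, 4, 5, 6}, 1→{0, 3}, 2→{3, 5}, 3→{1, 2, 4, 5}, 4→{1}, 5→{0, 4}; now {0, 1, 2, 3, 4, 5, 6}.
Read 'a': 0→{3, 4, 5, 6}, 1→{0, 3}, 2→{3, 5}, 3→{1, 2, 4, 5}, 4→{1}, 5→{0, 4}, 6→∅; now {0, 1, 2, 3, 4, 5, 6}.
Read 'a': 0→{3, 4, 5, 6}, 1→{0, 3}, 2→{3, 5}, 3→{1, 2, 4, 5}, 4→{1}, 5→{0, 4}, 6→∅; now {0, 1, 2, 3, 4, 5, 6}.
Read 'b': 0→∅, 1→{5}, 2→{3, 4}, 3→{3, 4}, 4→{0}, 5→{1, 2, 3}, 6→{0}; now {0, 1, 2, 3, 4, 5}.

{0, 1, 2, 3, 4, 5}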